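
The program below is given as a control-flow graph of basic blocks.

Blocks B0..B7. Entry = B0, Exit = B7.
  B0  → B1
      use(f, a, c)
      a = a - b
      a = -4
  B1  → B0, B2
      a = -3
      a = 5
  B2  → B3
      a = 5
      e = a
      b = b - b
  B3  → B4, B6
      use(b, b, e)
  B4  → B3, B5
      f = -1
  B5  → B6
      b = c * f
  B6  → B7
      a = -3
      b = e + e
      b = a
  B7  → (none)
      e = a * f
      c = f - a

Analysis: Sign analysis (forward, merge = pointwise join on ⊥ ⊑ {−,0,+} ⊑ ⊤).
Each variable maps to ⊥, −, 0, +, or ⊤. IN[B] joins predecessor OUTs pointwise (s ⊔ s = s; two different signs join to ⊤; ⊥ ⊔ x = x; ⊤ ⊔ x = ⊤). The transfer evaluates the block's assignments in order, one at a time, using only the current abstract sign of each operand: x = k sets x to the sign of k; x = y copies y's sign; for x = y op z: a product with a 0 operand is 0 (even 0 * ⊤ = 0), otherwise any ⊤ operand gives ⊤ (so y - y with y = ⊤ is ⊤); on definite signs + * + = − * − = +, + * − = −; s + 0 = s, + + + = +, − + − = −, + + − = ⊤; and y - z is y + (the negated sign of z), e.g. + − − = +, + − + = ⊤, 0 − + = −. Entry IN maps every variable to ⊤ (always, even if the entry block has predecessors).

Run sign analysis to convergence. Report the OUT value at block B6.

Converged values:
  B0:   IN=(all ⊤)   OUT={a:-; rest ⊤}
  B1:   IN={a:-; rest ⊤}   OUT={a:+; rest ⊤}
  B2:   IN={a:+; rest ⊤}   OUT={a:+, e:+; rest ⊤}
  B3:   IN={a:+, e:+; rest ⊤}   OUT={a:+, e:+; rest ⊤}
  B4:   IN={a:+, e:+; rest ⊤}   OUT={a:+, e:+, f:-; rest ⊤}
  B5:   IN={a:+, e:+, f:-; rest ⊤}   OUT={a:+, e:+, f:-; rest ⊤}
  B6:   IN={a:+, e:+; rest ⊤}   OUT={a:-, b:-, e:+; rest ⊤}
  B7:   IN={a:-, b:-, e:+; rest ⊤}   OUT={a:-, b:-; rest ⊤}

Merge at B6: IN[B6] = OUT[B3] ⊔ OUT[B5] = {a: +, b: ⊤, c: ⊤, d: ⊤, e: +, f: ⊤}
Applying B6's transfer function to that IN value gives OUT[B6] (row B6 above).

Answer: {a: -, b: -, c: ⊤, d: ⊤, e: +, f: ⊤}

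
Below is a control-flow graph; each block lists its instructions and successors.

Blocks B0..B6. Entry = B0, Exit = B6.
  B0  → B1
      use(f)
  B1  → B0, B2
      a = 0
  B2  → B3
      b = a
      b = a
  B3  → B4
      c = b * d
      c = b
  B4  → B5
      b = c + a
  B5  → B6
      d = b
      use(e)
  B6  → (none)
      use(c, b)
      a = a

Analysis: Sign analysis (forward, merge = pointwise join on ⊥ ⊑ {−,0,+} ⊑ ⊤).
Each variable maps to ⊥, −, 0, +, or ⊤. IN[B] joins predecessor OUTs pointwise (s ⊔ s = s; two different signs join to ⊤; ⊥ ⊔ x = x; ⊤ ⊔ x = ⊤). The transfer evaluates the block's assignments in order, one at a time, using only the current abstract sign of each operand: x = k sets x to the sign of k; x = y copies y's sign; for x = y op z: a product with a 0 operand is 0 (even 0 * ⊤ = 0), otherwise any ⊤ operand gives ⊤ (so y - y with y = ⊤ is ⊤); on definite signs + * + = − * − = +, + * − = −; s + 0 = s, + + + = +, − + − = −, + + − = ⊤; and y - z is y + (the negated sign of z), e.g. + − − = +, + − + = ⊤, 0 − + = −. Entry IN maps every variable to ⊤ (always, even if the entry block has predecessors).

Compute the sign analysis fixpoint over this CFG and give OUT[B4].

Answer: {a: 0, b: 0, c: 0, d: ⊤, e: ⊤, f: ⊤}

Derivation:
Fixpoint table:
  B0:   IN=(all ⊤)   OUT=(all ⊤)
  B1:   IN=(all ⊤)   OUT={a:0; rest ⊤}
  B2:   IN={a:0; rest ⊤}   OUT={a:0, b:0; rest ⊤}
  B3:   IN={a:0, b:0; rest ⊤}   OUT={a:0, b:0, c:0; rest ⊤}
  B4:   IN={a:0, b:0, c:0; rest ⊤}   OUT={a:0, b:0, c:0; rest ⊤}
  B5:   IN={a:0, b:0, c:0; rest ⊤}   OUT={a:0, b:0, c:0, d:0; rest ⊤}
  B6:   IN={a:0, b:0, c:0, d:0; rest ⊤}   OUT={a:0, b:0, c:0, d:0; rest ⊤}

Merge at B4: IN[B4] = OUT[B3] = {a: 0, b: 0, c: 0, d: ⊤, e: ⊤, f: ⊤}
Applying B4's transfer function to that IN value gives OUT[B4] (row B4 above).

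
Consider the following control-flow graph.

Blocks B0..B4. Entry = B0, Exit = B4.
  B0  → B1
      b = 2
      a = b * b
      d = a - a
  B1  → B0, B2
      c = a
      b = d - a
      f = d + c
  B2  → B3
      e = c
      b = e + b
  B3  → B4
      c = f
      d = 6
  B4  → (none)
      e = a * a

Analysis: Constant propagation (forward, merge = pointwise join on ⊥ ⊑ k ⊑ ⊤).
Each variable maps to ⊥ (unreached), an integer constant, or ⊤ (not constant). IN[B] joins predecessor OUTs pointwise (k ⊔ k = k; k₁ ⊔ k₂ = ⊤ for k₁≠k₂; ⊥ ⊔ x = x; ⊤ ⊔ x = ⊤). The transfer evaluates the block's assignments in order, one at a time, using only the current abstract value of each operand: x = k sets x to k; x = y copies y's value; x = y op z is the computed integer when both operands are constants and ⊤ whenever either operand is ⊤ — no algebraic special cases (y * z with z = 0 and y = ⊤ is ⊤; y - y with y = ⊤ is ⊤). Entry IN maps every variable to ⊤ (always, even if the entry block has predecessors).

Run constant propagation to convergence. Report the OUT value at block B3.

Per-block solution:
  B0:  IN=(all ⊤)  OUT={a:4, b:2, d:0; rest ⊤}
  B1:  IN={a:4, b:2, d:0; rest ⊤}  OUT={a:4, b:-4, c:4, d:0, f:4; rest ⊤}
  B2:  IN={a:4, b:-4, c:4, d:0, f:4; rest ⊤}  OUT={a:4, b:0, c:4, d:0, e:4, f:4; rest ⊤}
  B3:  IN={a:4, b:0, c:4, d:0, e:4, f:4; rest ⊤}  OUT={a:4, b:0, c:4, d:6, e:4, f:4; rest ⊤}
  B4:  IN={a:4, b:0, c:4, d:6, e:4, f:4; rest ⊤}  OUT={a:4, b:0, c:4, d:6, e:16, f:4; rest ⊤}

Merge at B3: IN[B3] = OUT[B2] = {a: 4, b: 0, c: 4, d: 0, e: 4, f: 4}
Applying B3's transfer function to that IN value gives OUT[B3] (row B3 above).

Answer: {a: 4, b: 0, c: 4, d: 6, e: 4, f: 4}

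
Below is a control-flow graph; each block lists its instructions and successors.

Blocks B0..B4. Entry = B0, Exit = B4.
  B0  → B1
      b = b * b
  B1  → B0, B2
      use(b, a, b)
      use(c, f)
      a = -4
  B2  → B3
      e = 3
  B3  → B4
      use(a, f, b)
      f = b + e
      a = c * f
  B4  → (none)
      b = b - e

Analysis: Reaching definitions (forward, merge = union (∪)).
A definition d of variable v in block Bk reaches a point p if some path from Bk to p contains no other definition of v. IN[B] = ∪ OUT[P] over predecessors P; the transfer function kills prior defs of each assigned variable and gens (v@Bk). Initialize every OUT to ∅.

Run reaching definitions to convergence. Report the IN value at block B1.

Fixpoint table:
  B0:   IN={a@B1, b@B0}   OUT={a@B1, b@B0}
  B1:   IN={a@B1, b@B0}   OUT={a@B1, b@B0}
  B2:   IN={a@B1, b@B0}   OUT={a@B1, b@B0, e@B2}
  B3:   IN={a@B1, b@B0, e@B2}   OUT={a@B3, b@B0, e@B2, f@B3}
  B4:   IN={a@B3, b@B0, e@B2, f@B3}   OUT={a@B3, b@B4, e@B2, f@B3}

Merge at B1: IN[B1] = OUT[B0] = {a@B1, b@B0}

Answer: {a@B1, b@B0}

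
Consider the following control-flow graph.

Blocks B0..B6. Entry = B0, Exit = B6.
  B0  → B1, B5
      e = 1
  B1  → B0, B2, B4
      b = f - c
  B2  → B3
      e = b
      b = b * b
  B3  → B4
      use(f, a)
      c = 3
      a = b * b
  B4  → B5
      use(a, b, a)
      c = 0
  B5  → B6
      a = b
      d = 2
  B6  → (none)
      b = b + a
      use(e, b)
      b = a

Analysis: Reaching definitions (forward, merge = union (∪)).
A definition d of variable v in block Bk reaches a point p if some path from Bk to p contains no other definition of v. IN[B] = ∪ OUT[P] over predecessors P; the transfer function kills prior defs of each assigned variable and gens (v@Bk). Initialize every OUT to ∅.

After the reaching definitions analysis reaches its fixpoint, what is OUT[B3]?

Per-block solution:
  B0:   IN={b@B1, e@B0}   OUT={b@B1, e@B0}
  B1:   IN={b@B1, e@B0}   OUT={b@B1, e@B0}
  B2:   IN={b@B1, e@B0}   OUT={b@B2, e@B2}
  B3:   IN={b@B2, e@B2}   OUT={a@B3, b@B2, c@B3, e@B2}
  B4:   IN={a@B3, b@B1, b@B2, c@B3, e@B0, e@B2}   OUT={a@B3, b@B1, b@B2, c@B4, e@B0, e@B2}
  B5:   IN={a@B3, b@B1, b@B2, c@B4, e@B0, e@B2}   OUT={a@B5, b@B1, b@B2, c@B4, d@B5, e@B0, e@B2}
  B6:   IN={a@B5, b@B1, b@B2, c@B4, d@B5, e@B0, e@B2}   OUT={a@B5, b@B6, c@B4, d@B5, e@B0, e@B2}

Merge at B3: IN[B3] = OUT[B2] = {b@B2, e@B2}
Applying B3's transfer function to that IN value gives OUT[B3] (row B3 above).

Answer: {a@B3, b@B2, c@B3, e@B2}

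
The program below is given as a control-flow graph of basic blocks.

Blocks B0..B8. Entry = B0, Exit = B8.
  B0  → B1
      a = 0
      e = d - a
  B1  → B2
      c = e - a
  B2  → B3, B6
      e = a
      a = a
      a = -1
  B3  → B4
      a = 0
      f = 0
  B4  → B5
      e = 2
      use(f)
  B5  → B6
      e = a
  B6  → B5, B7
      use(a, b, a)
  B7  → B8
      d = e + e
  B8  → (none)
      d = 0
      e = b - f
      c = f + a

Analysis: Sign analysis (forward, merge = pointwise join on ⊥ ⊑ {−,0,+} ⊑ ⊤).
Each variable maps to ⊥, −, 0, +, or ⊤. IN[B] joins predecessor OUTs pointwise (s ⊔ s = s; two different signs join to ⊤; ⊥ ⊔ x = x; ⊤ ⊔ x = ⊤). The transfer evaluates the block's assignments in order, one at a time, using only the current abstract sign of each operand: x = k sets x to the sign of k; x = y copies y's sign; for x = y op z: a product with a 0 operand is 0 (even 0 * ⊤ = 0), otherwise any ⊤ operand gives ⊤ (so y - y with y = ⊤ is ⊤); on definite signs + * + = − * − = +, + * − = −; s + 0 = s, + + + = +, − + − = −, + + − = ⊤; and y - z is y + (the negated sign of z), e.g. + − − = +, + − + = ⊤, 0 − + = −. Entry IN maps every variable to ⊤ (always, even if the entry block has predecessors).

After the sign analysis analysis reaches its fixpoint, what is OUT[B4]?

Answer: {a: 0, b: ⊤, c: ⊤, d: ⊤, e: +, f: 0}

Working:
Per-block solution:
  B0:  IN=(all ⊤)  OUT={a:0; rest ⊤}
  B1:  IN={a:0; rest ⊤}  OUT={a:0; rest ⊤}
  B2:  IN={a:0; rest ⊤}  OUT={a:-, e:0; rest ⊤}
  B3:  IN={a:-, e:0; rest ⊤}  OUT={a:0, e:0, f:0; rest ⊤}
  B4:  IN={a:0, e:0, f:0; rest ⊤}  OUT={a:0, e:+, f:0; rest ⊤}
  B5:  IN=(all ⊤)  OUT=(all ⊤)
  B6:  IN=(all ⊤)  OUT=(all ⊤)
  B7:  IN=(all ⊤)  OUT=(all ⊤)
  B8:  IN=(all ⊤)  OUT={d:0; rest ⊤}

Merge at B4: IN[B4] = OUT[B3] = {a: 0, b: ⊤, c: ⊤, d: ⊤, e: 0, f: 0}
Applying B4's transfer function to that IN value gives OUT[B4] (row B4 above).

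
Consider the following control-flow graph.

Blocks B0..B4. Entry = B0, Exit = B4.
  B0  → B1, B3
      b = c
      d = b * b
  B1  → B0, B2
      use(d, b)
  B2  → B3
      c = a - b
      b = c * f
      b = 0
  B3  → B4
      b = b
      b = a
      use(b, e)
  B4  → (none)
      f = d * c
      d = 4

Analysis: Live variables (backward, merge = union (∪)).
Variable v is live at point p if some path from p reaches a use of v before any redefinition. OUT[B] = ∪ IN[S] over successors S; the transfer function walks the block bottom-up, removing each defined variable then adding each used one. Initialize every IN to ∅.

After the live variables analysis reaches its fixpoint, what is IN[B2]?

Answer: {a, b, d, e, f}

Derivation:
Converged values:
  B0:   IN={a, c, e, f}   OUT={a, b, c, d, e, f}
  B1:   IN={a, b, c, d, e, f}   OUT={a, b, c, d, e, f}
  B2:   IN={a, b, d, e, f}   OUT={a, b, c, d, e}
  B3:   IN={a, b, c, d, e}   OUT={c, d}
  B4:   IN={c, d}   OUT={}

Merge at B2: OUT[B2] = IN[B3] = {a, b, c, d, e}
Applying B2's transfer function to that OUT value gives IN[B2] (row B2 above).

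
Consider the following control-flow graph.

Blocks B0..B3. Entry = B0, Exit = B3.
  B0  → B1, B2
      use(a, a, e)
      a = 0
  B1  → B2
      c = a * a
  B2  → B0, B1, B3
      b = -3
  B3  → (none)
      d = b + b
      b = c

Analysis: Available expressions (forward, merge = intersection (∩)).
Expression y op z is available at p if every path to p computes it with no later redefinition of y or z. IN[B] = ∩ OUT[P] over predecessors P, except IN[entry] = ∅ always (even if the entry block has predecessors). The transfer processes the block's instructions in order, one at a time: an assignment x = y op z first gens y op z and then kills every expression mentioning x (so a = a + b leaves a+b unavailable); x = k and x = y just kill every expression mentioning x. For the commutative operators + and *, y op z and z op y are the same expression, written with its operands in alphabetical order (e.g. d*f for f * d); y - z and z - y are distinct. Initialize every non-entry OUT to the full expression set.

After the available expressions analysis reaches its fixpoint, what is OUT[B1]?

Converged values:
  B0: | IN={} | OUT={}
  B1: | IN={} | OUT={a*a}
  B2: | IN={} | OUT={}
  B3: | IN={} | OUT={}

Merge at B1: IN[B1] = OUT[B0] ∩ OUT[B2] = {}
Applying B1's transfer function to that IN value gives OUT[B1] (row B1 above).

Answer: {a*a}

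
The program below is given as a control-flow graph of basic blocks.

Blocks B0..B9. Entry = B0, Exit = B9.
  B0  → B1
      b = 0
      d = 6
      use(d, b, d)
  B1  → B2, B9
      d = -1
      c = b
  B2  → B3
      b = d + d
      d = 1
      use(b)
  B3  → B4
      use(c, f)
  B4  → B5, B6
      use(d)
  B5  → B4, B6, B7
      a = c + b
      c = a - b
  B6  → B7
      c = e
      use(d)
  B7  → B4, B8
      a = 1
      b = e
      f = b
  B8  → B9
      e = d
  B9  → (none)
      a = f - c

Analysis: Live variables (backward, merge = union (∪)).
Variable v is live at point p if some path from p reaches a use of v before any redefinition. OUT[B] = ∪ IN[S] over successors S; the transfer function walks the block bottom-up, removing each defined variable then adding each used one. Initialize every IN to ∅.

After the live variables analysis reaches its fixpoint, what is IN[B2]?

Answer: {c, d, e, f}

Working:
Per-block solution:
  B0: | IN={e, f} | OUT={b, e, f}
  B1: | IN={b, e, f} | OUT={c, d, e, f}
  B2: | IN={c, d, e, f} | OUT={b, c, d, e, f}
  B3: | IN={b, c, d, e, f} | OUT={b, c, d, e}
  B4: | IN={b, c, d, e} | OUT={b, c, d, e}
  B5: | IN={b, c, d, e} | OUT={b, c, d, e}
  B6: | IN={d, e} | OUT={c, d, e}
  B7: | IN={c, d, e} | OUT={b, c, d, e, f}
  B8: | IN={c, d, f} | OUT={c, f}
  B9: | IN={c, f} | OUT={}

Merge at B2: OUT[B2] = IN[B3] = {b, c, d, e, f}
Applying B2's transfer function to that OUT value gives IN[B2] (row B2 above).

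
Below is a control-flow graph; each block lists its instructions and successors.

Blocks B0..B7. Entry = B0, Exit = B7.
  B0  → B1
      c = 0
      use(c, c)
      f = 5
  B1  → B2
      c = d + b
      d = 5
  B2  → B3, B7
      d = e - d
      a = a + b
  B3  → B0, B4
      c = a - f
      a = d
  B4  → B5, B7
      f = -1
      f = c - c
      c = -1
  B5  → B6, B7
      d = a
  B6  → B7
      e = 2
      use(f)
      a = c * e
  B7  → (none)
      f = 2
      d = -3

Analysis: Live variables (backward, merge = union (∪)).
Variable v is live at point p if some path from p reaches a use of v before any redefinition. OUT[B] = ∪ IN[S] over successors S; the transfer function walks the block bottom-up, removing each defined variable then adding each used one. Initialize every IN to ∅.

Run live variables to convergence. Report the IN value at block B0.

Per-block solution:
  B0:   IN={a, b, d, e}   OUT={a, b, d, e, f}
  B1:   IN={a, b, d, e, f}   OUT={a, b, d, e, f}
  B2:   IN={a, b, d, e, f}   OUT={a, b, d, e, f}
  B3:   IN={a, b, d, e, f}   OUT={a, b, c, d, e}
  B4:   IN={a, c}   OUT={a, c, f}
  B5:   IN={a, c, f}   OUT={c, f}
  B6:   IN={c, f}   OUT={}
  B7:   IN={}   OUT={}

Merge at B0: OUT[B0] = IN[B1] = {a, b, d, e, f}
Applying B0's transfer function to that OUT value gives IN[B0] (row B0 above).

Answer: {a, b, d, e}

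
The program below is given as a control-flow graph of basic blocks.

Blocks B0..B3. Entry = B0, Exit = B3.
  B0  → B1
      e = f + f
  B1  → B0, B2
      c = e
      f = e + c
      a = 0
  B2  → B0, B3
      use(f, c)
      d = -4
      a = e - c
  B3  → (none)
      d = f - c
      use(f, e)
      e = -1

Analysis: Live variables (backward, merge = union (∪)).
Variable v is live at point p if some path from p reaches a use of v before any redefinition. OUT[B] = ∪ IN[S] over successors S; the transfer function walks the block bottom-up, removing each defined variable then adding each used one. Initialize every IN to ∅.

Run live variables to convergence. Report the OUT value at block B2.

Answer: {c, e, f}

Trace:
Per-block solution:
  B0:  IN={f}  OUT={e}
  B1:  IN={e}  OUT={c, e, f}
  B2:  IN={c, e, f}  OUT={c, e, f}
  B3:  IN={c, e, f}  OUT={}

Merge at B2: OUT[B2] = IN[B0] ⊔ IN[B3] = {c, e, f}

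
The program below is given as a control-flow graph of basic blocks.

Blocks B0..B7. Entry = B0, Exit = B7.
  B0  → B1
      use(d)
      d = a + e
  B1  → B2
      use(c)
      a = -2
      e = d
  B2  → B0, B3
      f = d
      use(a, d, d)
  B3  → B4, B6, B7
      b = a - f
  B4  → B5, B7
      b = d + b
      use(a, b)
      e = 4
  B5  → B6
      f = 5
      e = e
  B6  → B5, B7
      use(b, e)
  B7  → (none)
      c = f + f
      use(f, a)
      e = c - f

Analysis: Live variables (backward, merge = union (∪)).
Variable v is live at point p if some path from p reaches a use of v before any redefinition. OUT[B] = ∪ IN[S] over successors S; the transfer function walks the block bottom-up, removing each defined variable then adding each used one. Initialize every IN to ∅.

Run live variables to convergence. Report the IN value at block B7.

Answer: {a, f}

Trace:
Converged values:
  B0:  IN={a, c, d, e}  OUT={c, d}
  B1:  IN={c, d}  OUT={a, c, d, e}
  B2:  IN={a, c, d, e}  OUT={a, c, d, e, f}
  B3:  IN={a, d, e, f}  OUT={a, b, d, e, f}
  B4:  IN={a, b, d, f}  OUT={a, b, e, f}
  B5:  IN={a, b, e}  OUT={a, b, e, f}
  B6:  IN={a, b, e, f}  OUT={a, b, e, f}
  B7:  IN={a, f}  OUT={}

B7 is the boundary node: OUT[B7] = {}
Applying B7's transfer function to that OUT value gives IN[B7] (row B7 above).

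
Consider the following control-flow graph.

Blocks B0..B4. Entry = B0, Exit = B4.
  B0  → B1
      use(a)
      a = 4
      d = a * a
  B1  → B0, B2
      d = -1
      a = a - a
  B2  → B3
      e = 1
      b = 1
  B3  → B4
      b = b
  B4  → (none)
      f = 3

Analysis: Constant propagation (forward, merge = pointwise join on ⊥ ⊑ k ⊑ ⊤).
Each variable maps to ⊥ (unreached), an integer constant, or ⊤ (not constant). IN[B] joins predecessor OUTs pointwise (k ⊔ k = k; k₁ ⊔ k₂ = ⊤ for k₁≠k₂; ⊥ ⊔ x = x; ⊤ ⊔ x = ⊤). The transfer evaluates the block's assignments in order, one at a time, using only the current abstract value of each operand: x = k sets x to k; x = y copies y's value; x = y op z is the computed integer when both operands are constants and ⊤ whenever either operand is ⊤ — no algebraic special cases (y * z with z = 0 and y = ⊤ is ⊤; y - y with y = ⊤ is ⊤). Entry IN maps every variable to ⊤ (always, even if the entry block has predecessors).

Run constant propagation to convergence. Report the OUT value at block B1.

Converged values:
  B0:  IN=(all ⊤)  OUT={a:4, d:16; rest ⊤}
  B1:  IN={a:4, d:16; rest ⊤}  OUT={a:0, d:-1; rest ⊤}
  B2:  IN={a:0, d:-1; rest ⊤}  OUT={a:0, b:1, d:-1, e:1; rest ⊤}
  B3:  IN={a:0, b:1, d:-1, e:1; rest ⊤}  OUT={a:0, b:1, d:-1, e:1; rest ⊤}
  B4:  IN={a:0, b:1, d:-1, e:1; rest ⊤}  OUT={a:0, b:1, d:-1, e:1, f:3; rest ⊤}

Merge at B1: IN[B1] = OUT[B0] = {a: 4, b: ⊤, c: ⊤, d: 16, e: ⊤, f: ⊤}
Applying B1's transfer function to that IN value gives OUT[B1] (row B1 above).

Answer: {a: 0, b: ⊤, c: ⊤, d: -1, e: ⊤, f: ⊤}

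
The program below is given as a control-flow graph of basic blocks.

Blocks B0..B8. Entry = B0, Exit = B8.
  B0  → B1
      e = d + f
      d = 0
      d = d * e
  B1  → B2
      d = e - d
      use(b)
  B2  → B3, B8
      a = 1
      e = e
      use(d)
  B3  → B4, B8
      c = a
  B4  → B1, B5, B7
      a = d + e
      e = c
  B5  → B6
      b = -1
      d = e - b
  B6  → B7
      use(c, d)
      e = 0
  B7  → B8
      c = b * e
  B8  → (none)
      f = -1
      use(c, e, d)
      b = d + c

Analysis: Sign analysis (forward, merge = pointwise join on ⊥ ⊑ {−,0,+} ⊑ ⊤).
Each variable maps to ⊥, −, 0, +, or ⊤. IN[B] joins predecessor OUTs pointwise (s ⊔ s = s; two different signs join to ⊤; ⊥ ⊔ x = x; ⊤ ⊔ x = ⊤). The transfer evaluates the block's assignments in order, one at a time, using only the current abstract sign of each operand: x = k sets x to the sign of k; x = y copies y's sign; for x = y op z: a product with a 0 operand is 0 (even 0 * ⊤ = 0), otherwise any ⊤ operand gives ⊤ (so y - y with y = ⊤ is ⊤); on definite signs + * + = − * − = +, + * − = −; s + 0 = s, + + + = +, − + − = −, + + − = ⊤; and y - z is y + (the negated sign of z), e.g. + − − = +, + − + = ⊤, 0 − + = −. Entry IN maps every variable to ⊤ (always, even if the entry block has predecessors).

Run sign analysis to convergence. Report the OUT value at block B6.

Per-block solution:
  B0: | IN=(all ⊤) | OUT={d:0; rest ⊤}
  B1: | IN=(all ⊤) | OUT=(all ⊤)
  B2: | IN=(all ⊤) | OUT={a:+; rest ⊤}
  B3: | IN={a:+; rest ⊤} | OUT={a:+, c:+; rest ⊤}
  B4: | IN={a:+, c:+; rest ⊤} | OUT={c:+, e:+; rest ⊤}
  B5: | IN={c:+, e:+; rest ⊤} | OUT={b:-, c:+, d:+, e:+; rest ⊤}
  B6: | IN={b:-, c:+, d:+, e:+; rest ⊤} | OUT={b:-, c:+, d:+, e:0; rest ⊤}
  B7: | IN={c:+; rest ⊤} | OUT=(all ⊤)
  B8: | IN=(all ⊤) | OUT={f:-; rest ⊤}

Merge at B6: IN[B6] = OUT[B5] = {a: ⊤, b: -, c: +, d: +, e: +, f: ⊤}
Applying B6's transfer function to that IN value gives OUT[B6] (row B6 above).

Answer: {a: ⊤, b: -, c: +, d: +, e: 0, f: ⊤}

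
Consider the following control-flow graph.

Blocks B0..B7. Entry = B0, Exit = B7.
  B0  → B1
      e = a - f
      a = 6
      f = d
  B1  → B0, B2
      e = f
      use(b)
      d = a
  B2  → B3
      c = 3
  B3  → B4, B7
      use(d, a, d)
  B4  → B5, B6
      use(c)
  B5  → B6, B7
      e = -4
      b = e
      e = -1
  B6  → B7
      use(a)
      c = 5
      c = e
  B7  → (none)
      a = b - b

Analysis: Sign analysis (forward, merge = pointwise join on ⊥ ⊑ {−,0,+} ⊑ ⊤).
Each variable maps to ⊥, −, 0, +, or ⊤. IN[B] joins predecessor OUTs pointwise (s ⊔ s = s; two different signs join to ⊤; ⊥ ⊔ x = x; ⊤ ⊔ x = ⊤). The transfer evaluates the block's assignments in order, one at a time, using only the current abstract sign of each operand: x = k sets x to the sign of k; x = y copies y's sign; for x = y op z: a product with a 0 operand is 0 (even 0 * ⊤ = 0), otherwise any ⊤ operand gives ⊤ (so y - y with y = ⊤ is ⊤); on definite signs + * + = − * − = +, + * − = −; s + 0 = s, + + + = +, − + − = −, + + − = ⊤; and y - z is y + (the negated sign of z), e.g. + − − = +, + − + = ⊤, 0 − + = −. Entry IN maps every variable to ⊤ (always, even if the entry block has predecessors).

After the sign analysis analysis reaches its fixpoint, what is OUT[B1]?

Per-block solution:
  B0: | IN=(all ⊤) | OUT={a:+; rest ⊤}
  B1: | IN={a:+; rest ⊤} | OUT={a:+, d:+; rest ⊤}
  B2: | IN={a:+, d:+; rest ⊤} | OUT={a:+, c:+, d:+; rest ⊤}
  B3: | IN={a:+, c:+, d:+; rest ⊤} | OUT={a:+, c:+, d:+; rest ⊤}
  B4: | IN={a:+, c:+, d:+; rest ⊤} | OUT={a:+, c:+, d:+; rest ⊤}
  B5: | IN={a:+, c:+, d:+; rest ⊤} | OUT={a:+, b:-, c:+, d:+, e:-; rest ⊤}
  B6: | IN={a:+, c:+, d:+; rest ⊤} | OUT={a:+, d:+; rest ⊤}
  B7: | IN={a:+, d:+; rest ⊤} | OUT={d:+; rest ⊤}

Merge at B1: IN[B1] = OUT[B0] = {a: +, b: ⊤, c: ⊤, d: ⊤, e: ⊤, f: ⊤}
Applying B1's transfer function to that IN value gives OUT[B1] (row B1 above).

Answer: {a: +, b: ⊤, c: ⊤, d: +, e: ⊤, f: ⊤}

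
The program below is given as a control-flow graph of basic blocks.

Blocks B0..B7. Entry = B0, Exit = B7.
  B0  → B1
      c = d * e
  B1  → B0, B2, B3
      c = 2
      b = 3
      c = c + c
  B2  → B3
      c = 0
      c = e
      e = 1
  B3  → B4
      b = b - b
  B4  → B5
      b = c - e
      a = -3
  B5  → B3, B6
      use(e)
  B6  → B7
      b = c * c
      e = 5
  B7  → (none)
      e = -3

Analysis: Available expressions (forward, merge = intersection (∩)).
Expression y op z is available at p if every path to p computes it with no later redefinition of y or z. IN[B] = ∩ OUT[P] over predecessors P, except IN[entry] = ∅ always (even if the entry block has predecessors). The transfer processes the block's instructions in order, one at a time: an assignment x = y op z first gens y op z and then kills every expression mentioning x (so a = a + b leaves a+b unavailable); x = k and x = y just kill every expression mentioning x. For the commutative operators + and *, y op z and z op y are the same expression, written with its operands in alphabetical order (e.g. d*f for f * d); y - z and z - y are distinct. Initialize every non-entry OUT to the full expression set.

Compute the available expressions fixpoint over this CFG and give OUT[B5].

Converged values:
  B0:   IN={}   OUT={d*e}
  B1:   IN={d*e}   OUT={d*e}
  B2:   IN={d*e}   OUT={}
  B3:   IN={}   OUT={}
  B4:   IN={}   OUT={c-e}
  B5:   IN={c-e}   OUT={c-e}
  B6:   IN={c-e}   OUT={c*c}
  B7:   IN={c*c}   OUT={c*c}

Merge at B5: IN[B5] = OUT[B4] = {c-e}
Applying B5's transfer function to that IN value gives OUT[B5] (row B5 above).

Answer: {c-e}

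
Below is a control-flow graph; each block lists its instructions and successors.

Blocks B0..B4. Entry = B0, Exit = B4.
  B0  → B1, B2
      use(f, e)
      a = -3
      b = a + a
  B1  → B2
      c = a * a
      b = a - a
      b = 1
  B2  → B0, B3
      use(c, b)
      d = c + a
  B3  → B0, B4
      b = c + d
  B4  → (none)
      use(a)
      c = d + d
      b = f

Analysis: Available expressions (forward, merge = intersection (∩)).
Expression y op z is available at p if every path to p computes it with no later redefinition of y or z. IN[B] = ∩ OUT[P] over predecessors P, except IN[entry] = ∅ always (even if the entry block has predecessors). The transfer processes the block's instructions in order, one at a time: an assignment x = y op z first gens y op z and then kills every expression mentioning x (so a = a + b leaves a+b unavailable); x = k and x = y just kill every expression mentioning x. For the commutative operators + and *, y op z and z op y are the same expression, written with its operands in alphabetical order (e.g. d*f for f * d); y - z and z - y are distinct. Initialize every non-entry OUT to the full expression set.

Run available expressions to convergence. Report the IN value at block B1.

Converged values:
  B0:  IN={}  OUT={a+a}
  B1:  IN={a+a}  OUT={a*a, a+a, a-a}
  B2:  IN={a+a}  OUT={a+a, a+c}
  B3:  IN={a+a, a+c}  OUT={a+a, a+c, c+d}
  B4:  IN={a+a, a+c, c+d}  OUT={a+a, d+d}

Merge at B1: IN[B1] = OUT[B0] = {a+a}

Answer: {a+a}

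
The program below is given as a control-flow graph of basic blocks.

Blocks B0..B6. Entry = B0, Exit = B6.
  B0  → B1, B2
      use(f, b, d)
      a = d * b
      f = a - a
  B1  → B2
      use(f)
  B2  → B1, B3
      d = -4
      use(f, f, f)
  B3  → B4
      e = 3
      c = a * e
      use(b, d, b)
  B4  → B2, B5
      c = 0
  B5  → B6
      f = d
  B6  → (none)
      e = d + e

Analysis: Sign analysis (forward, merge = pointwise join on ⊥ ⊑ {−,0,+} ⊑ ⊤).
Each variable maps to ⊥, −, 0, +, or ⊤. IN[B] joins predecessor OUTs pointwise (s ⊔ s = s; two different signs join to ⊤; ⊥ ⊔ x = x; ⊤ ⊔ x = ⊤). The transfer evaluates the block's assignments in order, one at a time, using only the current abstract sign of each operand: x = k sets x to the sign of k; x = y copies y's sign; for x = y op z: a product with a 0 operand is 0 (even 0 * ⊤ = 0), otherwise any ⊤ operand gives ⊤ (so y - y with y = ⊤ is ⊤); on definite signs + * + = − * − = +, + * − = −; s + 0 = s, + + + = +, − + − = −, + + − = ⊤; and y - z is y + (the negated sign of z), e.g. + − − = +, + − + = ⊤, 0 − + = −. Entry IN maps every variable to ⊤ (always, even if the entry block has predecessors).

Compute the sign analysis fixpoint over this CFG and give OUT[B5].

Answer: {a: ⊤, b: ⊤, c: 0, d: -, e: +, f: -}

Trace:
Converged values:
  B0:   IN=(all ⊤)   OUT=(all ⊤)
  B1:   IN=(all ⊤)   OUT=(all ⊤)
  B2:   IN=(all ⊤)   OUT={d:-; rest ⊤}
  B3:   IN={d:-; rest ⊤}   OUT={d:-, e:+; rest ⊤}
  B4:   IN={d:-, e:+; rest ⊤}   OUT={c:0, d:-, e:+; rest ⊤}
  B5:   IN={c:0, d:-, e:+; rest ⊤}   OUT={c:0, d:-, e:+, f:-; rest ⊤}
  B6:   IN={c:0, d:-, e:+, f:-; rest ⊤}   OUT={c:0, d:-, f:-; rest ⊤}

Merge at B5: IN[B5] = OUT[B4] = {a: ⊤, b: ⊤, c: 0, d: -, e: +, f: ⊤}
Applying B5's transfer function to that IN value gives OUT[B5] (row B5 above).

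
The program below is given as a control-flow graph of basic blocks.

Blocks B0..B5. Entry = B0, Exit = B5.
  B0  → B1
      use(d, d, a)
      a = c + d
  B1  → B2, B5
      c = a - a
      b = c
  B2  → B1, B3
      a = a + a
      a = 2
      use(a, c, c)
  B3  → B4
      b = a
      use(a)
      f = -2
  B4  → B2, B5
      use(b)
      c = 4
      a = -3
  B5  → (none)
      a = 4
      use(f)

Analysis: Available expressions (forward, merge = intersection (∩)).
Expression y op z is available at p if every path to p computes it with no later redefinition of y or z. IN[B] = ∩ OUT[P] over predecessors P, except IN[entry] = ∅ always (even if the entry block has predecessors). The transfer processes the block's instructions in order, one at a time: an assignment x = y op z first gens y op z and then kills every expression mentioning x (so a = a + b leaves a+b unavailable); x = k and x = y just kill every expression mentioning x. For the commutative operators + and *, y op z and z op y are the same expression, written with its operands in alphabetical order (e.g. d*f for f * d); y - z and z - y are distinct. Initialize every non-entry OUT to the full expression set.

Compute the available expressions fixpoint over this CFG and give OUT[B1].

Per-block solution:
  B0: | IN={} | OUT={c+d}
  B1: | IN={} | OUT={a-a}
  B2: | IN={} | OUT={}
  B3: | IN={} | OUT={}
  B4: | IN={} | OUT={}
  B5: | IN={} | OUT={}

Merge at B1: IN[B1] = OUT[B0] ∩ OUT[B2] = {}
Applying B1's transfer function to that IN value gives OUT[B1] (row B1 above).

Answer: {a-a}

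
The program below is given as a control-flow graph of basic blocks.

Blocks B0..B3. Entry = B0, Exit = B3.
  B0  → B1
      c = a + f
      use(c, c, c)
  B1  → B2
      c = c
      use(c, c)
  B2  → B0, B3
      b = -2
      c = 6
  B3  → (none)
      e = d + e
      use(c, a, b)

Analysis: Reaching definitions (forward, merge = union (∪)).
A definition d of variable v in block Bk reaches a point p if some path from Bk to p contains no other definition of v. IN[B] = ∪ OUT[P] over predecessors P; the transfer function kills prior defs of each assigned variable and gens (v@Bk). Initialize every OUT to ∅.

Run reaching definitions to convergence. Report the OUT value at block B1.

Answer: {b@B2, c@B1}

Derivation:
Per-block solution:
  B0: | IN={b@B2, c@B2} | OUT={b@B2, c@B0}
  B1: | IN={b@B2, c@B0} | OUT={b@B2, c@B1}
  B2: | IN={b@B2, c@B1} | OUT={b@B2, c@B2}
  B3: | IN={b@B2, c@B2} | OUT={b@B2, c@B2, e@B3}

Merge at B1: IN[B1] = OUT[B0] = {b@B2, c@B0}
Applying B1's transfer function to that IN value gives OUT[B1] (row B1 above).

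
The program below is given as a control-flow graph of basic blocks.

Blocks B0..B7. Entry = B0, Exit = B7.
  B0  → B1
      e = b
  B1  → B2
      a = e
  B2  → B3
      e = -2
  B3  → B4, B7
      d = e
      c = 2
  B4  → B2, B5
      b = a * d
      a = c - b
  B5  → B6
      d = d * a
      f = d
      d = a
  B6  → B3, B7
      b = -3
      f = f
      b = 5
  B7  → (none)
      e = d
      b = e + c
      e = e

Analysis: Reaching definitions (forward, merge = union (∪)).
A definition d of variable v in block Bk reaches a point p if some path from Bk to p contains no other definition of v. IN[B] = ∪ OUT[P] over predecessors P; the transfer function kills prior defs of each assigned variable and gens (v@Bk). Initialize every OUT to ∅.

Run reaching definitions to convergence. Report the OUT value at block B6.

Per-block solution:
  B0: | IN={} | OUT={e@B0}
  B1: | IN={e@B0} | OUT={a@B1, e@B0}
  B2: | IN={a@B1, a@B4, b@B4, c@B3, d@B3, e@B0, e@B2, f@B6} | OUT={a@B1, a@B4, b@B4, c@B3, d@B3, e@B2, f@B6}
  B3: | IN={a@B1, a@B4, b@B4, b@B6, c@B3, d@B3, d@B5, e@B2, f@B6} | OUT={a@B1, a@B4, b@B4, b@B6, c@B3, d@B3, e@B2, f@B6}
  B4: | IN={a@B1, a@B4, b@B4, b@B6, c@B3, d@B3, e@B2, f@B6} | OUT={a@B4, b@B4, c@B3, d@B3, e@B2, f@B6}
  B5: | IN={a@B4, b@B4, c@B3, d@B3, e@B2, f@B6} | OUT={a@B4, b@B4, c@B3, d@B5, e@B2, f@B5}
  B6: | IN={a@B4, b@B4, c@B3, d@B5, e@B2, f@B5} | OUT={a@B4, b@B6, c@B3, d@B5, e@B2, f@B6}
  B7: | IN={a@B1, a@B4, b@B4, b@B6, c@B3, d@B3, d@B5, e@B2, f@B6} | OUT={a@B1, a@B4, b@B7, c@B3, d@B3, d@B5, e@B7, f@B6}

Merge at B6: IN[B6] = OUT[B5] = {a@B4, b@B4, c@B3, d@B5, e@B2, f@B5}
Applying B6's transfer function to that IN value gives OUT[B6] (row B6 above).

Answer: {a@B4, b@B6, c@B3, d@B5, e@B2, f@B6}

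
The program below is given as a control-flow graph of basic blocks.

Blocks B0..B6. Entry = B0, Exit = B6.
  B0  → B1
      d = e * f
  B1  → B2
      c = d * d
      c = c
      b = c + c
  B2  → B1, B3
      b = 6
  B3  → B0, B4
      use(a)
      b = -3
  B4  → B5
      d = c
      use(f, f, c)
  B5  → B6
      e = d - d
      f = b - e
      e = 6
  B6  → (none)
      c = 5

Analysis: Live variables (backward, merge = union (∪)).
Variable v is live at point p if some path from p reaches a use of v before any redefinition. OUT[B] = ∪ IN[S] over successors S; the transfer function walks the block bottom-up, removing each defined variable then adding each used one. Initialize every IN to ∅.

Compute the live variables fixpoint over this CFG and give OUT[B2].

Fixpoint table:
  B0:   IN={a, e, f}   OUT={a, d, e, f}
  B1:   IN={a, d, e, f}   OUT={a, c, d, e, f}
  B2:   IN={a, c, d, e, f}   OUT={a, c, d, e, f}
  B3:   IN={a, c, e, f}   OUT={a, b, c, e, f}
  B4:   IN={b, c, f}   OUT={b, d}
  B5:   IN={b, d}   OUT={}
  B6:   IN={}   OUT={}

Merge at B2: OUT[B2] = IN[B1] ⊔ IN[B3] = {a, c, d, e, f}

Answer: {a, c, d, e, f}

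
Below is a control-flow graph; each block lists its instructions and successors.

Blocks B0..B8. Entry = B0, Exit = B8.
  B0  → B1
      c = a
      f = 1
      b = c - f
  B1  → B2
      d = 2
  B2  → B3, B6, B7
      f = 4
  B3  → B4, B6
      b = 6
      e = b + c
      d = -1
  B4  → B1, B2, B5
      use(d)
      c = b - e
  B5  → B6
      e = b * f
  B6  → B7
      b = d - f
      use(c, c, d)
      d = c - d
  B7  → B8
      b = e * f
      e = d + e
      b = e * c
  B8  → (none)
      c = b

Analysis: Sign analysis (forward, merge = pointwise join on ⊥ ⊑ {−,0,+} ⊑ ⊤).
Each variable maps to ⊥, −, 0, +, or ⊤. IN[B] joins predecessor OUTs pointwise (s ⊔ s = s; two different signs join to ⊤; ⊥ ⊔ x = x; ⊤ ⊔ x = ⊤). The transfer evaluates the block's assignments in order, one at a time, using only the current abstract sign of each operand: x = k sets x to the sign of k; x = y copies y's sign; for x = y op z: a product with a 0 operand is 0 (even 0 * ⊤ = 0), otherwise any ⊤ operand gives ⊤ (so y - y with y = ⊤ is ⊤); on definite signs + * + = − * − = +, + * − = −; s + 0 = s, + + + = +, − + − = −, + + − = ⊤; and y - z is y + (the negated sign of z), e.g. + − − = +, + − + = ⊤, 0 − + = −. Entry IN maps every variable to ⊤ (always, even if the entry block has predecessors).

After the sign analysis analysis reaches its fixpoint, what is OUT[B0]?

Answer: {a: ⊤, b: ⊤, c: ⊤, d: ⊤, e: ⊤, f: +}

Working:
Converged values:
  B0: | IN=(all ⊤) | OUT={f:+; rest ⊤}
  B1: | IN={f:+; rest ⊤} | OUT={d:+, f:+; rest ⊤}
  B2: | IN={f:+; rest ⊤} | OUT={f:+; rest ⊤}
  B3: | IN={f:+; rest ⊤} | OUT={b:+, d:-, f:+; rest ⊤}
  B4: | IN={b:+, d:-, f:+; rest ⊤} | OUT={b:+, d:-, f:+; rest ⊤}
  B5: | IN={b:+, d:-, f:+; rest ⊤} | OUT={b:+, d:-, e:+, f:+; rest ⊤}
  B6: | IN={f:+; rest ⊤} | OUT={f:+; rest ⊤}
  B7: | IN={f:+; rest ⊤} | OUT={f:+; rest ⊤}
  B8: | IN={f:+; rest ⊤} | OUT={f:+; rest ⊤}

B0 is the boundary node: IN[B0] = {a: ⊤, b: ⊤, c: ⊤, d: ⊤, e: ⊤, f: ⊤}
Applying B0's transfer function to that IN value gives OUT[B0] (row B0 above).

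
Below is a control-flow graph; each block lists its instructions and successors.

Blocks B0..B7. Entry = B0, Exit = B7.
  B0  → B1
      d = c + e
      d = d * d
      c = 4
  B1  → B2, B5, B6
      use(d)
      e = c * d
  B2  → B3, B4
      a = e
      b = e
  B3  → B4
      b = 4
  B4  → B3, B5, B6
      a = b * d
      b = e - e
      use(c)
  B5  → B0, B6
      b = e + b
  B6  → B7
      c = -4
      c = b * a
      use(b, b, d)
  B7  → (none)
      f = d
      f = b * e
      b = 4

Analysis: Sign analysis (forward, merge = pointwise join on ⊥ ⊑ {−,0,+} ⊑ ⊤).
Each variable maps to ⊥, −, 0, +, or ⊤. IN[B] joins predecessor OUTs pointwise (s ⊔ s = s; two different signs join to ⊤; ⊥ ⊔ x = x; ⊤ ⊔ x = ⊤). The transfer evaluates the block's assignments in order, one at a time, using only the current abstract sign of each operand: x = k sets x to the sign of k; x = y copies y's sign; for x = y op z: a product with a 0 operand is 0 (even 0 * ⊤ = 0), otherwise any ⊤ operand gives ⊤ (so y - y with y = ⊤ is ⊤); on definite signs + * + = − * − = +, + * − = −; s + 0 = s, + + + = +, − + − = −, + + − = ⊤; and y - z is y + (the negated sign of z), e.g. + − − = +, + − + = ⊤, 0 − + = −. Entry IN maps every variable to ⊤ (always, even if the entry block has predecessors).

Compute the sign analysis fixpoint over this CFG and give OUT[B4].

Fixpoint table:
  B0:  IN=(all ⊤)  OUT={c:+; rest ⊤}
  B1:  IN={c:+; rest ⊤}  OUT={c:+; rest ⊤}
  B2:  IN={c:+; rest ⊤}  OUT={c:+; rest ⊤}
  B3:  IN={c:+; rest ⊤}  OUT={b:+, c:+; rest ⊤}
  B4:  IN={c:+; rest ⊤}  OUT={c:+; rest ⊤}
  B5:  IN={c:+; rest ⊤}  OUT={c:+; rest ⊤}
  B6:  IN={c:+; rest ⊤}  OUT=(all ⊤)
  B7:  IN=(all ⊤)  OUT={b:+; rest ⊤}

Merge at B4: IN[B4] = OUT[B2] ⊔ OUT[B3] = {a: ⊤, b: ⊤, c: +, d: ⊤, e: ⊤, f: ⊤}
Applying B4's transfer function to that IN value gives OUT[B4] (row B4 above).

Answer: {a: ⊤, b: ⊤, c: +, d: ⊤, e: ⊤, f: ⊤}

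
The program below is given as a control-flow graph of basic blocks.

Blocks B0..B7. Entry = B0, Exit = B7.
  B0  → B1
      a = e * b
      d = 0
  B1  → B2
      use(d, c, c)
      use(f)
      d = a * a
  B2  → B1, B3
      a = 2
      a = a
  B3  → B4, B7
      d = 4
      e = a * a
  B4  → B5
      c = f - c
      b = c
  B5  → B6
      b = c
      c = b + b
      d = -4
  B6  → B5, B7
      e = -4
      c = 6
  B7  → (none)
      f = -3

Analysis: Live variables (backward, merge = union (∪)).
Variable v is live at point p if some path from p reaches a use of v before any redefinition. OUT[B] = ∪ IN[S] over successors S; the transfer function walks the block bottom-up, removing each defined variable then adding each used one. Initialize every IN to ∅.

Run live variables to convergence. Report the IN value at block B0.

Answer: {b, c, e, f}

Derivation:
Converged values:
  B0:   IN={b, c, e, f}   OUT={a, c, d, f}
  B1:   IN={a, c, d, f}   OUT={c, d, f}
  B2:   IN={c, d, f}   OUT={a, c, d, f}
  B3:   IN={a, c, f}   OUT={c, f}
  B4:   IN={c, f}   OUT={c}
  B5:   IN={c}   OUT={}
  B6:   IN={}   OUT={c}
  B7:   IN={}   OUT={}

Merge at B0: OUT[B0] = IN[B1] = {a, c, d, f}
Applying B0's transfer function to that OUT value gives IN[B0] (row B0 above).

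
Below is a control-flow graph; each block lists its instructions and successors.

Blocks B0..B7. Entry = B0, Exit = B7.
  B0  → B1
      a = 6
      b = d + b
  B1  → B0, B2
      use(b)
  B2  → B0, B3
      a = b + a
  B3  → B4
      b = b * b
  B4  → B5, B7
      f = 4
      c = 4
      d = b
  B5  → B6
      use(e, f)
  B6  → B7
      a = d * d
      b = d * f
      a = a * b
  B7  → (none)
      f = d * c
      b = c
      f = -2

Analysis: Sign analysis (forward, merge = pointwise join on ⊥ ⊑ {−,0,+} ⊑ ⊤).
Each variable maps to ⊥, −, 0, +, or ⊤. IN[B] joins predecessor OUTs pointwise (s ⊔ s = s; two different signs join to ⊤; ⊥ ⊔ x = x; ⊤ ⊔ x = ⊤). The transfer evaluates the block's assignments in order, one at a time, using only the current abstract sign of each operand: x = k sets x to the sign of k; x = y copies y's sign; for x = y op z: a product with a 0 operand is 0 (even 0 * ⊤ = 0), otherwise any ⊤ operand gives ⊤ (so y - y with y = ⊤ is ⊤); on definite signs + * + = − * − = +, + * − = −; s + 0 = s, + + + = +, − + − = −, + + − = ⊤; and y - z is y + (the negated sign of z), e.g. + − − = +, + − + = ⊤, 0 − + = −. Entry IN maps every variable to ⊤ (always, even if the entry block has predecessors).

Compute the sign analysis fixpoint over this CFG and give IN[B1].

Answer: {a: +, b: ⊤, c: ⊤, d: ⊤, e: ⊤, f: ⊤}

Trace:
Per-block solution:
  B0:   IN=(all ⊤)   OUT={a:+; rest ⊤}
  B1:   IN={a:+; rest ⊤}   OUT={a:+; rest ⊤}
  B2:   IN={a:+; rest ⊤}   OUT=(all ⊤)
  B3:   IN=(all ⊤)   OUT=(all ⊤)
  B4:   IN=(all ⊤)   OUT={c:+, f:+; rest ⊤}
  B5:   IN={c:+, f:+; rest ⊤}   OUT={c:+, f:+; rest ⊤}
  B6:   IN={c:+, f:+; rest ⊤}   OUT={c:+, f:+; rest ⊤}
  B7:   IN={c:+, f:+; rest ⊤}   OUT={b:+, c:+, f:-; rest ⊤}

Merge at B1: IN[B1] = OUT[B0] = {a: +, b: ⊤, c: ⊤, d: ⊤, e: ⊤, f: ⊤}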